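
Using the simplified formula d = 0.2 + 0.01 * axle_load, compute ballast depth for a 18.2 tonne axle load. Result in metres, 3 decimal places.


d = 0.2 + 0.01 * 18.2
d = 0.2 + 0.182
d = 0.382 m

0.382


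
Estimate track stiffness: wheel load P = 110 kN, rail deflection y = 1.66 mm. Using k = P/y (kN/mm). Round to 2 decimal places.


Track stiffness k = P / y
k = 110 / 1.66
k = 66.27 kN/mm

66.27


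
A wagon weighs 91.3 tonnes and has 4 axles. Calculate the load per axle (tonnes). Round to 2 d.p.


Load per axle = total weight / number of axles
Load = 91.3 / 4
Load = 22.83 tonnes

22.83


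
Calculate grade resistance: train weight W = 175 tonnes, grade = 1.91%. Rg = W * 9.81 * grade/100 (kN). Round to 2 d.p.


Rg = W * 9.81 * grade / 100
Rg = 175 * 9.81 * 1.91 / 100
Rg = 1716.75 * 0.0191
Rg = 32.79 kN

32.79


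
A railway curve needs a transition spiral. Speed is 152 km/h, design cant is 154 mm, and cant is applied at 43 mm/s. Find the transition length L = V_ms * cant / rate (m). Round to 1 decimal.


Convert speed: V = 152 / 3.6 = 42.2222 m/s
L = 42.2222 * 154 / 43
L = 6502.2222 / 43
L = 151.2 m

151.2


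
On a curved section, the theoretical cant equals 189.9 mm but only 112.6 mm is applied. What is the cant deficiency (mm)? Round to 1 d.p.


Cant deficiency = equilibrium cant - actual cant
CD = 189.9 - 112.6
CD = 77.3 mm

77.3


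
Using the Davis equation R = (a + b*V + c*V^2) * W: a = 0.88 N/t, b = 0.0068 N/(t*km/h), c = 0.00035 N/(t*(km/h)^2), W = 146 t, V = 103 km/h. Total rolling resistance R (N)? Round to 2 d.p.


b*V = 0.0068 * 103 = 0.7004
c*V^2 = 0.00035 * 10609 = 3.71315
R_per_t = 0.88 + 0.7004 + 3.71315 = 5.29355 N/t
R_total = 5.29355 * 146 = 772.86 N

772.86


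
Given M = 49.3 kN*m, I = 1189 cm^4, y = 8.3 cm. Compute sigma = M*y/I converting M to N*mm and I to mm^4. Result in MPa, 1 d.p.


Convert units:
M = 49.3 kN*m = 49300000 N*mm
y = 8.3 cm = 83 mm
I = 1189 cm^4 = 11890000 mm^4
sigma = 49300000 * 83 / 11890000
sigma = 344.1 MPa

344.1


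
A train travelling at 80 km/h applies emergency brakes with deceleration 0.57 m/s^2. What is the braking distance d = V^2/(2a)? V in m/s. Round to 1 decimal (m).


Convert speed: V = 80 / 3.6 = 22.2222 m/s
V^2 = 493.8272
d = 493.8272 / (2 * 0.57)
d = 493.8272 / 1.14
d = 433.2 m

433.2


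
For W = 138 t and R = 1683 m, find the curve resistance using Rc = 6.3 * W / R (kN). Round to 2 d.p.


Rc = 6.3 * W / R
Rc = 6.3 * 138 / 1683
Rc = 869.4 / 1683
Rc = 0.52 kN

0.52


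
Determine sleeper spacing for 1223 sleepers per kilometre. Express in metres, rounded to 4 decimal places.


Spacing = 1000 m / number of sleepers
Spacing = 1000 / 1223
Spacing = 0.8177 m

0.8177


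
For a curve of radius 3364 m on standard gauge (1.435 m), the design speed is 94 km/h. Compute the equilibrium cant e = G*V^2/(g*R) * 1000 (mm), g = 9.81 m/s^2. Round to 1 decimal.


Convert speed: V = 94 / 3.6 = 26.1111 m/s
Apply formula: e = 1.435 * 26.1111^2 / (9.81 * 3364)
e = 1.435 * 681.7901 / 33000.84
e = 0.029647 m = 29.6 mm

29.6


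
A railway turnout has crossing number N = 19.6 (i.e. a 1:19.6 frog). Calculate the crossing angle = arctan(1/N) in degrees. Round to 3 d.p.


1/N = 1/19.6 = 0.05102
angle = arctan(0.05102) = 0.050976 rad
angle = 0.050976 * 180/pi = 2.921 degrees

2.921


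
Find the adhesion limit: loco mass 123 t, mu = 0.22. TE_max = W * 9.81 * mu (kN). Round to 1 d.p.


TE_max = W * g * mu
TE_max = 123 * 9.81 * 0.22
TE_max = 1206.63 * 0.22
TE_max = 265.5 kN

265.5


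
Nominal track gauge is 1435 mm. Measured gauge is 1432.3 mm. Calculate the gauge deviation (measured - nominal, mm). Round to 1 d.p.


Deviation = measured - nominal
Deviation = 1432.3 - 1435
Deviation = -2.7 mm

-2.7


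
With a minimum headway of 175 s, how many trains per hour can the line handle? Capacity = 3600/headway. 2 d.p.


Capacity = 3600 / headway
Capacity = 3600 / 175
Capacity = 20.57 trains/hour

20.57


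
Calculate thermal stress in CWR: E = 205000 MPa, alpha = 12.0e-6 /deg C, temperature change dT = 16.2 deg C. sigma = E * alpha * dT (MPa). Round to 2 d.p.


sigma = E * alpha * dT
sigma = 205000 * 12.0e-6 * 16.2
sigma = 2.46 * 16.2
sigma = 39.85 MPa

39.85


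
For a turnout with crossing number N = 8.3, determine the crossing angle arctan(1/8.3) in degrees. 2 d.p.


1/N = 1/8.3 = 0.120482
angle = arctan(0.120482) = 0.119904 rad
angle = 0.119904 * 180/pi = 6.87 degrees

6.87


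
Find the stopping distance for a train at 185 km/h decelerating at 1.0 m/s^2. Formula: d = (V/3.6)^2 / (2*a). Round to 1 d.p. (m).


Convert speed: V = 185 / 3.6 = 51.3889 m/s
V^2 = 2640.8179
d = 2640.8179 / (2 * 1.0)
d = 2640.8179 / 2.0
d = 1320.4 m

1320.4


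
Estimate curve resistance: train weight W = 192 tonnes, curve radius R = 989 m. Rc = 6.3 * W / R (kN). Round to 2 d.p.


Rc = 6.3 * W / R
Rc = 6.3 * 192 / 989
Rc = 1209.6 / 989
Rc = 1.22 kN

1.22


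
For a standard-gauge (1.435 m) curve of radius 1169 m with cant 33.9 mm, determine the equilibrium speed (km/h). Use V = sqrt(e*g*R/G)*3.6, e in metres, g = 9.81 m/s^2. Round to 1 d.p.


Convert cant: e = 33.9 mm = 0.0339 m
V_ms = sqrt(0.0339 * 9.81 * 1169 / 1.435)
V_ms = sqrt(270.913917) = 16.4595 m/s
V = 16.4595 * 3.6 = 59.3 km/h

59.3


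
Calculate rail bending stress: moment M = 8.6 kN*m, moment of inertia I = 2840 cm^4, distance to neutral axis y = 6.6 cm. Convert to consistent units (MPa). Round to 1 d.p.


Convert units:
M = 8.6 kN*m = 8600000 N*mm
y = 6.6 cm = 66 mm
I = 2840 cm^4 = 28400000 mm^4
sigma = 8600000 * 66 / 28400000
sigma = 20.0 MPa

20.0


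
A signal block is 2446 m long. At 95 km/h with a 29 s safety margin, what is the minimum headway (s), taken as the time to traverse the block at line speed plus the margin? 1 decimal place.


V = 95 / 3.6 = 26.3889 m/s
Block traversal time = 2446 / 26.3889 = 92.6905 s
Headway = 92.6905 + 29
Headway = 121.7 s

121.7


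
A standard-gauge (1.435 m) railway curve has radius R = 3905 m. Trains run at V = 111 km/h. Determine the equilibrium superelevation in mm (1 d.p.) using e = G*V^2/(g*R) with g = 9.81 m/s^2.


Convert speed: V = 111 / 3.6 = 30.8333 m/s
Apply formula: e = 1.435 * 30.8333^2 / (9.81 * 3905)
e = 1.435 * 950.6944 / 38308.05
e = 0.035613 m = 35.6 mm

35.6


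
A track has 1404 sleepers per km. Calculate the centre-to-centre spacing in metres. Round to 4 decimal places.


Spacing = 1000 m / number of sleepers
Spacing = 1000 / 1404
Spacing = 0.7123 m

0.7123


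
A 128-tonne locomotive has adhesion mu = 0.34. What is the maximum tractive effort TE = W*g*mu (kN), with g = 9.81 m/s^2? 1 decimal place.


TE_max = W * g * mu
TE_max = 128 * 9.81 * 0.34
TE_max = 1255.68 * 0.34
TE_max = 426.9 kN

426.9


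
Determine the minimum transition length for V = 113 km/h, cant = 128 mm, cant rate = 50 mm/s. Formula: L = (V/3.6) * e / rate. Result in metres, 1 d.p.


Convert speed: V = 113 / 3.6 = 31.3889 m/s
L = 31.3889 * 128 / 50
L = 4017.7778 / 50
L = 80.4 m

80.4


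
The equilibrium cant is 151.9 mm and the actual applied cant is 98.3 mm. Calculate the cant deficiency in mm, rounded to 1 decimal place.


Cant deficiency = equilibrium cant - actual cant
CD = 151.9 - 98.3
CD = 53.6 mm

53.6


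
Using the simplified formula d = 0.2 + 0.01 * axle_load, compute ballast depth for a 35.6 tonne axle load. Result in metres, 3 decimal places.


d = 0.2 + 0.01 * 35.6
d = 0.2 + 0.356
d = 0.556 m

0.556


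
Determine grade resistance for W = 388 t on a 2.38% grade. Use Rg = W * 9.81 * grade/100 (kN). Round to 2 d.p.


Rg = W * 9.81 * grade / 100
Rg = 388 * 9.81 * 2.38 / 100
Rg = 3806.28 * 0.0238
Rg = 90.59 kN

90.59


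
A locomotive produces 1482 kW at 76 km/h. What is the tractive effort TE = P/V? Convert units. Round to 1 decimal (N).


Convert: P = 1482 kW = 1482000 W
V = 76 / 3.6 = 21.1111 m/s
TE = 1482000 / 21.1111
TE = 70200.0 N

70200.0


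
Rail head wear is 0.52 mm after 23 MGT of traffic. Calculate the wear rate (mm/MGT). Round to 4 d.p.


Wear rate = total wear / cumulative tonnage
Rate = 0.52 / 23
Rate = 0.0226 mm/MGT

0.0226


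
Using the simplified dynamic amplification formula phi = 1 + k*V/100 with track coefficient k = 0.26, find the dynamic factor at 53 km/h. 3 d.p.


phi = 1 + k * V / 100
phi = 1 + 0.26 * 53 / 100
phi = 1 + 0.1378
phi = 1.138

1.138


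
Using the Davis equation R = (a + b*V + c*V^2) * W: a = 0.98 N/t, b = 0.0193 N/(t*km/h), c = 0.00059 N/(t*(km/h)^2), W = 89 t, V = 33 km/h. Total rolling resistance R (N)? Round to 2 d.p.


b*V = 0.0193 * 33 = 0.6369
c*V^2 = 0.00059 * 1089 = 0.64251
R_per_t = 0.98 + 0.6369 + 0.64251 = 2.25941 N/t
R_total = 2.25941 * 89 = 201.09 N

201.09


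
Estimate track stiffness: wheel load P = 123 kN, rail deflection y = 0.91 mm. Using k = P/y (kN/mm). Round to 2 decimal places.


Track stiffness k = P / y
k = 123 / 0.91
k = 135.16 kN/mm

135.16


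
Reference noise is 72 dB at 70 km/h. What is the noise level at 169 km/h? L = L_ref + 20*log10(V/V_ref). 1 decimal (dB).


V/V_ref = 169 / 70 = 2.414286
log10(2.414286) = 0.382789
20 * 0.382789 = 7.6558
L = 72 + 7.6558 = 79.7 dB

79.7


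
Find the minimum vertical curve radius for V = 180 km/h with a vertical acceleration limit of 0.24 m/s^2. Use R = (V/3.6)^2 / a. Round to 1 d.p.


Convert speed: V = 180 / 3.6 = 50.0 m/s
V^2 = 2500.0 m^2/s^2
R_v = 2500.0 / 0.24
R_v = 10416.7 m

10416.7


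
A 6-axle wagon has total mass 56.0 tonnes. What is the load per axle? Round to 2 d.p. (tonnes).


Load per axle = total weight / number of axles
Load = 56.0 / 6
Load = 9.33 tonnes

9.33


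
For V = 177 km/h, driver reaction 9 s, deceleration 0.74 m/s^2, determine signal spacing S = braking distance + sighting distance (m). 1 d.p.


V = 177 / 3.6 = 49.1667 m/s
Braking distance = 49.1667^2 / (2*0.74) = 1633.3521 m
Sighting distance = 49.1667 * 9 = 442.5 m
S = 1633.3521 + 442.5 = 2075.9 m

2075.9


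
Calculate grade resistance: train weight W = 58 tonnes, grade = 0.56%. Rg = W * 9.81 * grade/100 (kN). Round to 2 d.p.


Rg = W * 9.81 * grade / 100
Rg = 58 * 9.81 * 0.56 / 100
Rg = 568.98 * 0.0056
Rg = 3.19 kN

3.19


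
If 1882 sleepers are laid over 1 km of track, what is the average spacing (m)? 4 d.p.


Spacing = 1000 m / number of sleepers
Spacing = 1000 / 1882
Spacing = 0.5313 m

0.5313


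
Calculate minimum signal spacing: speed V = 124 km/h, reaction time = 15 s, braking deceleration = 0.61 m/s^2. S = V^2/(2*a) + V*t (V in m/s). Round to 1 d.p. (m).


V = 124 / 3.6 = 34.4444 m/s
Braking distance = 34.4444^2 / (2*0.61) = 972.4752 m
Sighting distance = 34.4444 * 15 = 516.6667 m
S = 972.4752 + 516.6667 = 1489.1 m

1489.1


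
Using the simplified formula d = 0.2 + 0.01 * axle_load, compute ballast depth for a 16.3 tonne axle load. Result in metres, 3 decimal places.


d = 0.2 + 0.01 * 16.3
d = 0.2 + 0.163
d = 0.363 m

0.363


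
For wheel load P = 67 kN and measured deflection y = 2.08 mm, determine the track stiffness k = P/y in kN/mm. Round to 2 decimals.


Track stiffness k = P / y
k = 67 / 2.08
k = 32.21 kN/mm

32.21


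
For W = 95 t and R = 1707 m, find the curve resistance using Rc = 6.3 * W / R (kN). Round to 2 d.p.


Rc = 6.3 * W / R
Rc = 6.3 * 95 / 1707
Rc = 598.5 / 1707
Rc = 0.35 kN

0.35


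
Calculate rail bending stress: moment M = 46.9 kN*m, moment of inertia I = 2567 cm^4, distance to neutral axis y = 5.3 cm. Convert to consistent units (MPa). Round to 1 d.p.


Convert units:
M = 46.9 kN*m = 46900000 N*mm
y = 5.3 cm = 53 mm
I = 2567 cm^4 = 25670000 mm^4
sigma = 46900000 * 53 / 25670000
sigma = 96.8 MPa

96.8


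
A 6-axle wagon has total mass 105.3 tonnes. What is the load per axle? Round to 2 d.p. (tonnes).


Load per axle = total weight / number of axles
Load = 105.3 / 6
Load = 17.55 tonnes

17.55


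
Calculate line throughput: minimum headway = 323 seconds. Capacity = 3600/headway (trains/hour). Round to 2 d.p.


Capacity = 3600 / headway
Capacity = 3600 / 323
Capacity = 11.15 trains/hour

11.15


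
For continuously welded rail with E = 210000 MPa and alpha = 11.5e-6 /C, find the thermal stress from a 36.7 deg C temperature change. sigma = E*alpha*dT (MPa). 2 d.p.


sigma = E * alpha * dT
sigma = 210000 * 11.5e-6 * 36.7
sigma = 2.415 * 36.7
sigma = 88.63 MPa

88.63


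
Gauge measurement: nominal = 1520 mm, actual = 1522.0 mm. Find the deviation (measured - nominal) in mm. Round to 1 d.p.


Deviation = measured - nominal
Deviation = 1522.0 - 1520
Deviation = 2.0 mm

2.0


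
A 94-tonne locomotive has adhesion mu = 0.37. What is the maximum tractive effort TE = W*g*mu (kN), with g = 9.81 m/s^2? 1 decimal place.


TE_max = W * g * mu
TE_max = 94 * 9.81 * 0.37
TE_max = 922.14 * 0.37
TE_max = 341.2 kN

341.2


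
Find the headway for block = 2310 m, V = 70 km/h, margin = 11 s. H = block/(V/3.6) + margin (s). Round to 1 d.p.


V = 70 / 3.6 = 19.4444 m/s
Block traversal time = 2310 / 19.4444 = 118.8 s
Headway = 118.8 + 11
Headway = 129.8 s

129.8


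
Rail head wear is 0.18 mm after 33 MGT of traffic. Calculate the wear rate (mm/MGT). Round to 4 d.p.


Wear rate = total wear / cumulative tonnage
Rate = 0.18 / 33
Rate = 0.0055 mm/MGT

0.0055


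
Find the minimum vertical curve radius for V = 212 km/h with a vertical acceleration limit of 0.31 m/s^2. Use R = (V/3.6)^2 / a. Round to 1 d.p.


Convert speed: V = 212 / 3.6 = 58.8889 m/s
V^2 = 3467.9012 m^2/s^2
R_v = 3467.9012 / 0.31
R_v = 11186.8 m

11186.8


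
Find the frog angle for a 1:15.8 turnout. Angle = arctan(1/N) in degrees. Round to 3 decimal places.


1/N = 1/15.8 = 0.063291
angle = arctan(0.063291) = 0.063207 rad
angle = 0.063207 * 180/pi = 3.621 degrees

3.621


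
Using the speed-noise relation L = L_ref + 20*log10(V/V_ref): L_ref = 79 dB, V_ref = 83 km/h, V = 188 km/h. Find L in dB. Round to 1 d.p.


V/V_ref = 188 / 83 = 2.26506
log10(2.26506) = 0.35508
20 * 0.35508 = 7.1016
L = 79 + 7.1016 = 86.1 dB

86.1


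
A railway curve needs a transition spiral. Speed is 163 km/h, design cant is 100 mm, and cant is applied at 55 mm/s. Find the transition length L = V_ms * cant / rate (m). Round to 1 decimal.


Convert speed: V = 163 / 3.6 = 45.2778 m/s
L = 45.2778 * 100 / 55
L = 4527.7778 / 55
L = 82.3 m

82.3


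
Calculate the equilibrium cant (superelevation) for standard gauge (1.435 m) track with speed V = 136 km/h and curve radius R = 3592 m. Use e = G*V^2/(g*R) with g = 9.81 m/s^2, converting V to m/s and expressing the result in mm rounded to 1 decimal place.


Convert speed: V = 136 / 3.6 = 37.7778 m/s
Apply formula: e = 1.435 * 37.7778^2 / (9.81 * 3592)
e = 1.435 * 1427.1605 / 35237.52
e = 0.058119 m = 58.1 mm

58.1


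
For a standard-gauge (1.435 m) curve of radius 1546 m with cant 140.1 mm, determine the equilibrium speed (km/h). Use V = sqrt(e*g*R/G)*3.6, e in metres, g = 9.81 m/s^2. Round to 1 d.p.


Convert cant: e = 140.1 mm = 0.1401 m
V_ms = sqrt(0.1401 * 9.81 * 1546 / 1.435)
V_ms = sqrt(1480.692004) = 38.4798 m/s
V = 38.4798 * 3.6 = 138.5 km/h

138.5


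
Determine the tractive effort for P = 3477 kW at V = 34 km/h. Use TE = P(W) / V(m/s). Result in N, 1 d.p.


Convert: P = 3477 kW = 3477000 W
V = 34 / 3.6 = 9.4444 m/s
TE = 3477000 / 9.4444
TE = 368152.9 N

368152.9


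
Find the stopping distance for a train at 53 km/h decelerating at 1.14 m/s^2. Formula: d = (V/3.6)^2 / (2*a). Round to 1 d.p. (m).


Convert speed: V = 53 / 3.6 = 14.7222 m/s
V^2 = 216.7438
d = 216.7438 / (2 * 1.14)
d = 216.7438 / 2.28
d = 95.1 m

95.1


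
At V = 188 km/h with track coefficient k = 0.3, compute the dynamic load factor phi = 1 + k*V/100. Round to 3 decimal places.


phi = 1 + k * V / 100
phi = 1 + 0.3 * 188 / 100
phi = 1 + 0.564
phi = 1.564

1.564


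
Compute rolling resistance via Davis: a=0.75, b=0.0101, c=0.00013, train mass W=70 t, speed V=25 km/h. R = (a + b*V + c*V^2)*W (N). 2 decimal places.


b*V = 0.0101 * 25 = 0.2525
c*V^2 = 0.00013 * 625 = 0.08125
R_per_t = 0.75 + 0.2525 + 0.08125 = 1.08375 N/t
R_total = 1.08375 * 70 = 75.86 N

75.86


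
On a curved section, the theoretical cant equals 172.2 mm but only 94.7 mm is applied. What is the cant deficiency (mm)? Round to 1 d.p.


Cant deficiency = equilibrium cant - actual cant
CD = 172.2 - 94.7
CD = 77.5 mm

77.5


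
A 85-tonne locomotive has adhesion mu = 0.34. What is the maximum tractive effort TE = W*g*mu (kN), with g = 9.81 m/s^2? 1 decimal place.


TE_max = W * g * mu
TE_max = 85 * 9.81 * 0.34
TE_max = 833.85 * 0.34
TE_max = 283.5 kN

283.5


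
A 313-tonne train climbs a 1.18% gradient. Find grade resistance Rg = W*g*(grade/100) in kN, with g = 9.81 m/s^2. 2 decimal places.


Rg = W * 9.81 * grade / 100
Rg = 313 * 9.81 * 1.18 / 100
Rg = 3070.53 * 0.0118
Rg = 36.23 kN

36.23


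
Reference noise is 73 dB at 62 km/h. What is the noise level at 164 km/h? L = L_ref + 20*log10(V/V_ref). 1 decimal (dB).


V/V_ref = 164 / 62 = 2.645161
log10(2.645161) = 0.422452
20 * 0.422452 = 8.449
L = 73 + 8.449 = 81.4 dB

81.4


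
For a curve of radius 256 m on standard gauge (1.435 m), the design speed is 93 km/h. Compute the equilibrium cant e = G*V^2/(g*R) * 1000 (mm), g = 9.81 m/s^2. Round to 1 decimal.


Convert speed: V = 93 / 3.6 = 25.8333 m/s
Apply formula: e = 1.435 * 25.8333^2 / (9.81 * 256)
e = 1.435 * 667.3611 / 2511.36
e = 0.381333 m = 381.3 mm

381.3


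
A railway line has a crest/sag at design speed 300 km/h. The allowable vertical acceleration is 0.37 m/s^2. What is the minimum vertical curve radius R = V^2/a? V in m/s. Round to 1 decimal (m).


Convert speed: V = 300 / 3.6 = 83.3333 m/s
V^2 = 6944.4444 m^2/s^2
R_v = 6944.4444 / 0.37
R_v = 18768.8 m

18768.8


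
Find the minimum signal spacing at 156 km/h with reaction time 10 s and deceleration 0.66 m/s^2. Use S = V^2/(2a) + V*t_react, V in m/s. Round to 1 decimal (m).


V = 156 / 3.6 = 43.3333 m/s
Braking distance = 43.3333^2 / (2*0.66) = 1422.5589 m
Sighting distance = 43.3333 * 10 = 433.3333 m
S = 1422.5589 + 433.3333 = 1855.9 m

1855.9


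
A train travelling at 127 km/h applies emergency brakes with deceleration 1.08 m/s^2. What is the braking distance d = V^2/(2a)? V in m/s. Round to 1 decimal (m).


Convert speed: V = 127 / 3.6 = 35.2778 m/s
V^2 = 1244.5216
d = 1244.5216 / (2 * 1.08)
d = 1244.5216 / 2.16
d = 576.2 m

576.2


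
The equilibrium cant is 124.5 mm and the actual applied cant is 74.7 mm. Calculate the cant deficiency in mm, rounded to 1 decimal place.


Cant deficiency = equilibrium cant - actual cant
CD = 124.5 - 74.7
CD = 49.8 mm

49.8


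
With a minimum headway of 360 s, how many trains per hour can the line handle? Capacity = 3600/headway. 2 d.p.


Capacity = 3600 / headway
Capacity = 3600 / 360
Capacity = 10.00 trains/hour

10.00


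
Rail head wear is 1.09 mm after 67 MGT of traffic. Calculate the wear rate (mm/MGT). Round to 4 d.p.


Wear rate = total wear / cumulative tonnage
Rate = 1.09 / 67
Rate = 0.0163 mm/MGT

0.0163


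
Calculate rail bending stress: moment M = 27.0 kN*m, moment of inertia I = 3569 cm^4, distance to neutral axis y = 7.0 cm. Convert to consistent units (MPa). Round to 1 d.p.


Convert units:
M = 27.0 kN*m = 27000000 N*mm
y = 7.0 cm = 70 mm
I = 3569 cm^4 = 35690000 mm^4
sigma = 27000000 * 70 / 35690000
sigma = 53.0 MPa

53.0


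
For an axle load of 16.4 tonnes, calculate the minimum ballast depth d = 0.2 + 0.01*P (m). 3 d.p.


d = 0.2 + 0.01 * 16.4
d = 0.2 + 0.164
d = 0.364 m

0.364


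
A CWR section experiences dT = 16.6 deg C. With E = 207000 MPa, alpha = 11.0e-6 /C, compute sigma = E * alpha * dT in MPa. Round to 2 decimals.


sigma = E * alpha * dT
sigma = 207000 * 11.0e-6 * 16.6
sigma = 2.277 * 16.6
sigma = 37.80 MPa

37.80


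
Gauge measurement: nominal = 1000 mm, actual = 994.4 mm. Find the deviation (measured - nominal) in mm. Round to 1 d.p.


Deviation = measured - nominal
Deviation = 994.4 - 1000
Deviation = -5.6 mm

-5.6


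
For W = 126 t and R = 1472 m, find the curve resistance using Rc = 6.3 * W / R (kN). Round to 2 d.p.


Rc = 6.3 * W / R
Rc = 6.3 * 126 / 1472
Rc = 793.8 / 1472
Rc = 0.54 kN

0.54


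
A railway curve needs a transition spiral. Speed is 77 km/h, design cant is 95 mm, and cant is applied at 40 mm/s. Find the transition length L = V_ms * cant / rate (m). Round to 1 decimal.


Convert speed: V = 77 / 3.6 = 21.3889 m/s
L = 21.3889 * 95 / 40
L = 2031.9444 / 40
L = 50.8 m

50.8


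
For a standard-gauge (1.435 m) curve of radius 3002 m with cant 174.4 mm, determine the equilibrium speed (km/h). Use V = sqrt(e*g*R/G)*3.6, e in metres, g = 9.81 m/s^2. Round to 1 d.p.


Convert cant: e = 174.4 mm = 0.1744 m
V_ms = sqrt(0.1744 * 9.81 * 3002 / 1.435)
V_ms = sqrt(3579.103643) = 59.8256 m/s
V = 59.8256 * 3.6 = 215.4 km/h

215.4


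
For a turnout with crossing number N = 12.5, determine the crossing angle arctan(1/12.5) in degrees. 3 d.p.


1/N = 1/12.5 = 0.08
angle = arctan(0.08) = 0.07983 rad
angle = 0.07983 * 180/pi = 4.574 degrees

4.574


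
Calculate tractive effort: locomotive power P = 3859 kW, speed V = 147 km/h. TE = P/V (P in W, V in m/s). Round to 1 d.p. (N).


Convert: P = 3859 kW = 3859000 W
V = 147 / 3.6 = 40.8333 m/s
TE = 3859000 / 40.8333
TE = 94506.1 N

94506.1


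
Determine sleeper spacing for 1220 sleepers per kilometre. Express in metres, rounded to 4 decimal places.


Spacing = 1000 m / number of sleepers
Spacing = 1000 / 1220
Spacing = 0.8197 m

0.8197


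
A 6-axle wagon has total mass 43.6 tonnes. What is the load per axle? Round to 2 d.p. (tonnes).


Load per axle = total weight / number of axles
Load = 43.6 / 6
Load = 7.27 tonnes

7.27


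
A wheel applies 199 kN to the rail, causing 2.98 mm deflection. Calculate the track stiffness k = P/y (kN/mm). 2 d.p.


Track stiffness k = P / y
k = 199 / 2.98
k = 66.78 kN/mm

66.78


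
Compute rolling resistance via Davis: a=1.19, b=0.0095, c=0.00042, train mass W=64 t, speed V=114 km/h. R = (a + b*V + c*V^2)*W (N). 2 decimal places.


b*V = 0.0095 * 114 = 1.083
c*V^2 = 0.00042 * 12996 = 5.45832
R_per_t = 1.19 + 1.083 + 5.45832 = 7.73132 N/t
R_total = 7.73132 * 64 = 494.80 N

494.80


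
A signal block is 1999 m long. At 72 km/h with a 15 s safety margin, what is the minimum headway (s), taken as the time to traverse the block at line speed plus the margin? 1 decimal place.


V = 72 / 3.6 = 20.0 m/s
Block traversal time = 1999 / 20.0 = 99.95 s
Headway = 99.95 + 15
Headway = 115.0 s

115.0


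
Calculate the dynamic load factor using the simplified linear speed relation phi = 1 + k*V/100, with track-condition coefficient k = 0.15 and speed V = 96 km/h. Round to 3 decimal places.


phi = 1 + k * V / 100
phi = 1 + 0.15 * 96 / 100
phi = 1 + 0.144
phi = 1.144

1.144


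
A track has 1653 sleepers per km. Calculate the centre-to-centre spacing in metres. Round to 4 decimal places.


Spacing = 1000 m / number of sleepers
Spacing = 1000 / 1653
Spacing = 0.6050 m

0.6050


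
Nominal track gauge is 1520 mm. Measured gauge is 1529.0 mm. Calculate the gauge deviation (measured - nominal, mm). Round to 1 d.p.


Deviation = measured - nominal
Deviation = 1529.0 - 1520
Deviation = 9.0 mm

9.0


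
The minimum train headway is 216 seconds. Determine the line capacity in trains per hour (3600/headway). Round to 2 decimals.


Capacity = 3600 / headway
Capacity = 3600 / 216
Capacity = 16.67 trains/hour

16.67


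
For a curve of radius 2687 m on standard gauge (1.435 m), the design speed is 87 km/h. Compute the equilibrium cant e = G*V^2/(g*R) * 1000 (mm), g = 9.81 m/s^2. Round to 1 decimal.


Convert speed: V = 87 / 3.6 = 24.1667 m/s
Apply formula: e = 1.435 * 24.1667^2 / (9.81 * 2687)
e = 1.435 * 584.0278 / 26359.47
e = 0.031794 m = 31.8 mm

31.8


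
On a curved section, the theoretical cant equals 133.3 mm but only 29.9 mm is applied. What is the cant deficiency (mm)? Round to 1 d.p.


Cant deficiency = equilibrium cant - actual cant
CD = 133.3 - 29.9
CD = 103.4 mm

103.4


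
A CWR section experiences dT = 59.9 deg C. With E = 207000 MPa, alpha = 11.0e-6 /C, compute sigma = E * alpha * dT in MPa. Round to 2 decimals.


sigma = E * alpha * dT
sigma = 207000 * 11.0e-6 * 59.9
sigma = 2.277 * 59.9
sigma = 136.39 MPa

136.39


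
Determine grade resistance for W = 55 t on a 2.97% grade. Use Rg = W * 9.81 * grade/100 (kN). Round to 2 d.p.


Rg = W * 9.81 * grade / 100
Rg = 55 * 9.81 * 2.97 / 100
Rg = 539.55 * 0.0297
Rg = 16.02 kN

16.02


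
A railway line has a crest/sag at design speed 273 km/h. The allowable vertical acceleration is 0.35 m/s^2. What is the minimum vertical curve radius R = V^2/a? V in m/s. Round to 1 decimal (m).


Convert speed: V = 273 / 3.6 = 75.8333 m/s
V^2 = 5750.6944 m^2/s^2
R_v = 5750.6944 / 0.35
R_v = 16430.6 m

16430.6


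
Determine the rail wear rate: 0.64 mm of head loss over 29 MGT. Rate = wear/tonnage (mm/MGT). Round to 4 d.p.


Wear rate = total wear / cumulative tonnage
Rate = 0.64 / 29
Rate = 0.0221 mm/MGT

0.0221


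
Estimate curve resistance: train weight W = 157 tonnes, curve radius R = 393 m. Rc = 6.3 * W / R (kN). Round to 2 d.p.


Rc = 6.3 * W / R
Rc = 6.3 * 157 / 393
Rc = 989.1 / 393
Rc = 2.52 kN

2.52


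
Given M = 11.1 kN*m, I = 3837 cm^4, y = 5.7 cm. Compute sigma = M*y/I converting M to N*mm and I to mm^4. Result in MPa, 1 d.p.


Convert units:
M = 11.1 kN*m = 11100000 N*mm
y = 5.7 cm = 57 mm
I = 3837 cm^4 = 38370000 mm^4
sigma = 11100000 * 57 / 38370000
sigma = 16.5 MPa

16.5


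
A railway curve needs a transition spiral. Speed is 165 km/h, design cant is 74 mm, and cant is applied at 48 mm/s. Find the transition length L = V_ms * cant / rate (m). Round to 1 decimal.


Convert speed: V = 165 / 3.6 = 45.8333 m/s
L = 45.8333 * 74 / 48
L = 3391.6667 / 48
L = 70.7 m

70.7


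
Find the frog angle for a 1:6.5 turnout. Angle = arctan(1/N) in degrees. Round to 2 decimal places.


1/N = 1/6.5 = 0.153846
angle = arctan(0.153846) = 0.152649 rad
angle = 0.152649 * 180/pi = 8.75 degrees

8.75


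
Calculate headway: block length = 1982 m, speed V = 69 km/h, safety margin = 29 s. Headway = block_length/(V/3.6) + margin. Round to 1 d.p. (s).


V = 69 / 3.6 = 19.1667 m/s
Block traversal time = 1982 / 19.1667 = 103.4087 s
Headway = 103.4087 + 29
Headway = 132.4 s

132.4


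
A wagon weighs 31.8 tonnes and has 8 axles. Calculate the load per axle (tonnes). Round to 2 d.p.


Load per axle = total weight / number of axles
Load = 31.8 / 8
Load = 3.98 tonnes

3.98


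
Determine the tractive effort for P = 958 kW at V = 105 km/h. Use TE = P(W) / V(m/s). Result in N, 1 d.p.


Convert: P = 958 kW = 958000 W
V = 105 / 3.6 = 29.1667 m/s
TE = 958000 / 29.1667
TE = 32845.7 N

32845.7


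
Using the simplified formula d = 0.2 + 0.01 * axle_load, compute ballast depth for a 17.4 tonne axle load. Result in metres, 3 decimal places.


d = 0.2 + 0.01 * 17.4
d = 0.2 + 0.174
d = 0.374 m

0.374


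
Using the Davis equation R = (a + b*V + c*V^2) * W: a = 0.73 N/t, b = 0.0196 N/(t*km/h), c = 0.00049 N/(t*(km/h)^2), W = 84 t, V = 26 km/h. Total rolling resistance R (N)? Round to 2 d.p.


b*V = 0.0196 * 26 = 0.5096
c*V^2 = 0.00049 * 676 = 0.33124
R_per_t = 0.73 + 0.5096 + 0.33124 = 1.57084 N/t
R_total = 1.57084 * 84 = 131.95 N

131.95


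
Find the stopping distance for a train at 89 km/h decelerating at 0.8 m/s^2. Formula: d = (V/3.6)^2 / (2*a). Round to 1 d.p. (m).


Convert speed: V = 89 / 3.6 = 24.7222 m/s
V^2 = 611.1883
d = 611.1883 / (2 * 0.8)
d = 611.1883 / 1.6
d = 382.0 m

382.0


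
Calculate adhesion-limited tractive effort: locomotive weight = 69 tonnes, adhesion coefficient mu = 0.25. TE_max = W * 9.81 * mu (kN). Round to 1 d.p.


TE_max = W * g * mu
TE_max = 69 * 9.81 * 0.25
TE_max = 676.89 * 0.25
TE_max = 169.2 kN

169.2


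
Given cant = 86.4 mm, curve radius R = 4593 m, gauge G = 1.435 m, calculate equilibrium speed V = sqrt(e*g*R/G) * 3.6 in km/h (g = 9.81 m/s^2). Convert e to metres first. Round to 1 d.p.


Convert cant: e = 86.4 mm = 0.0864 m
V_ms = sqrt(0.0864 * 9.81 * 4593 / 1.435)
V_ms = sqrt(2712.859451) = 52.0851 m/s
V = 52.0851 * 3.6 = 187.5 km/h

187.5


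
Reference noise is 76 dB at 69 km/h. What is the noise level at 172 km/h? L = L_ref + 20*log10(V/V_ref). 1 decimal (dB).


V/V_ref = 172 / 69 = 2.492754
log10(2.492754) = 0.396679
20 * 0.396679 = 7.9336
L = 76 + 7.9336 = 83.9 dB

83.9


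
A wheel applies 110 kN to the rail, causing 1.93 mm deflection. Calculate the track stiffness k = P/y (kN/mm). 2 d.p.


Track stiffness k = P / y
k = 110 / 1.93
k = 56.99 kN/mm

56.99


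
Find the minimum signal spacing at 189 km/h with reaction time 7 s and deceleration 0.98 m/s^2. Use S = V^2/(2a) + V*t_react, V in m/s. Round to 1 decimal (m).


V = 189 / 3.6 = 52.5 m/s
Braking distance = 52.5^2 / (2*0.98) = 1406.25 m
Sighting distance = 52.5 * 7 = 367.5 m
S = 1406.25 + 367.5 = 1773.8 m

1773.8


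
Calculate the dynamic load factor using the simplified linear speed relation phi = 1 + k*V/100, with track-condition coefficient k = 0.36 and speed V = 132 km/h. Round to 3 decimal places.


phi = 1 + k * V / 100
phi = 1 + 0.36 * 132 / 100
phi = 1 + 0.4752
phi = 1.475

1.475


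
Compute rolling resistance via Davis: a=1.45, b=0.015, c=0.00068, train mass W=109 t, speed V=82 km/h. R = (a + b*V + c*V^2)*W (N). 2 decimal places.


b*V = 0.015 * 82 = 1.23
c*V^2 = 0.00068 * 6724 = 4.57232
R_per_t = 1.45 + 1.23 + 4.57232 = 7.25232 N/t
R_total = 7.25232 * 109 = 790.50 N

790.50


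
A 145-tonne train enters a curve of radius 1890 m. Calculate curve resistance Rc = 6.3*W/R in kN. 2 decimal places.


Rc = 6.3 * W / R
Rc = 6.3 * 145 / 1890
Rc = 913.5 / 1890
Rc = 0.48 kN

0.48


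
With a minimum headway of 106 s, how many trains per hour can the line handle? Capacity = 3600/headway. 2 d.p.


Capacity = 3600 / headway
Capacity = 3600 / 106
Capacity = 33.96 trains/hour

33.96


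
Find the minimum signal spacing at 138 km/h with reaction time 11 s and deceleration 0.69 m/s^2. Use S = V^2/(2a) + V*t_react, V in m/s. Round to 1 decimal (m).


V = 138 / 3.6 = 38.3333 m/s
Braking distance = 38.3333^2 / (2*0.69) = 1064.8148 m
Sighting distance = 38.3333 * 11 = 421.6667 m
S = 1064.8148 + 421.6667 = 1486.5 m

1486.5


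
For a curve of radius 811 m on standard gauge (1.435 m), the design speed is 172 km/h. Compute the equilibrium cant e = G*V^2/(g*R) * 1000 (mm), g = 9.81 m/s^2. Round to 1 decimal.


Convert speed: V = 172 / 3.6 = 47.7778 m/s
Apply formula: e = 1.435 * 47.7778^2 / (9.81 * 811)
e = 1.435 * 2282.716 / 7955.91
e = 0.411731 m = 411.7 mm

411.7


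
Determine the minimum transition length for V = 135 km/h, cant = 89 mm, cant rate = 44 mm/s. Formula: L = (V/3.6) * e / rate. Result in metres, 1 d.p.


Convert speed: V = 135 / 3.6 = 37.5 m/s
L = 37.5 * 89 / 44
L = 3337.5 / 44
L = 75.9 m

75.9


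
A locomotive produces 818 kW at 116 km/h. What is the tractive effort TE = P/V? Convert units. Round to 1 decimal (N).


Convert: P = 818 kW = 818000 W
V = 116 / 3.6 = 32.2222 m/s
TE = 818000 / 32.2222
TE = 25386.2 N

25386.2


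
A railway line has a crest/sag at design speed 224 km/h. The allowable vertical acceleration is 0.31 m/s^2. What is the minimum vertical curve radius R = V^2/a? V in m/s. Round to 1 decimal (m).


Convert speed: V = 224 / 3.6 = 62.2222 m/s
V^2 = 3871.6049 m^2/s^2
R_v = 3871.6049 / 0.31
R_v = 12489.0 m

12489.0


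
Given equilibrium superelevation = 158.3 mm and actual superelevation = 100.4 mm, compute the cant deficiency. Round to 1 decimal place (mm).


Cant deficiency = equilibrium cant - actual cant
CD = 158.3 - 100.4
CD = 57.9 mm

57.9


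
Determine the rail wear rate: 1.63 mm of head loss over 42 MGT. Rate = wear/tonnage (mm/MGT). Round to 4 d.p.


Wear rate = total wear / cumulative tonnage
Rate = 1.63 / 42
Rate = 0.0388 mm/MGT

0.0388


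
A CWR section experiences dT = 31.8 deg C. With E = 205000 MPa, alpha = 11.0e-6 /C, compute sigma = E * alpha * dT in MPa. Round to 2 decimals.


sigma = E * alpha * dT
sigma = 205000 * 11.0e-6 * 31.8
sigma = 2.255 * 31.8
sigma = 71.71 MPa

71.71


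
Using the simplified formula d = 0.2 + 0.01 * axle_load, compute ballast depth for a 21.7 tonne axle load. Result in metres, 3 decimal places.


d = 0.2 + 0.01 * 21.7
d = 0.2 + 0.217
d = 0.417 m

0.417


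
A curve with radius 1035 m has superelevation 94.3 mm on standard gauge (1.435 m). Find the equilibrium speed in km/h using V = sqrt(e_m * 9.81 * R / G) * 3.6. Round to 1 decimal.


Convert cant: e = 94.3 mm = 0.0943 m
V_ms = sqrt(0.0943 * 9.81 * 1035 / 1.435)
V_ms = sqrt(667.220143) = 25.8306 m/s
V = 25.8306 * 3.6 = 93.0 km/h

93.0


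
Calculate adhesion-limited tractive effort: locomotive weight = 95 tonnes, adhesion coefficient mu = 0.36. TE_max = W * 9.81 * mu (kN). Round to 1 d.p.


TE_max = W * g * mu
TE_max = 95 * 9.81 * 0.36
TE_max = 931.95 * 0.36
TE_max = 335.5 kN

335.5


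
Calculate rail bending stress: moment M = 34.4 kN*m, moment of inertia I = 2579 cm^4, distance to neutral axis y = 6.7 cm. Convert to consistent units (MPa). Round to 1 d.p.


Convert units:
M = 34.4 kN*m = 34400000 N*mm
y = 6.7 cm = 67 mm
I = 2579 cm^4 = 25790000 mm^4
sigma = 34400000 * 67 / 25790000
sigma = 89.4 MPa

89.4


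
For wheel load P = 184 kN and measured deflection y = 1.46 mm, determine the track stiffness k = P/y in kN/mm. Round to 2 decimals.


Track stiffness k = P / y
k = 184 / 1.46
k = 126.03 kN/mm

126.03


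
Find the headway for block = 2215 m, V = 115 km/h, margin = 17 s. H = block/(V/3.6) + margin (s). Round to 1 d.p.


V = 115 / 3.6 = 31.9444 m/s
Block traversal time = 2215 / 31.9444 = 69.3391 s
Headway = 69.3391 + 17
Headway = 86.3 s

86.3


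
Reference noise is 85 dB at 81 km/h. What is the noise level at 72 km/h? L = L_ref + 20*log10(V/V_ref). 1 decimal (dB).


V/V_ref = 72 / 81 = 0.888889
log10(0.888889) = -0.051153
20 * -0.051153 = -1.0231
L = 85 + -1.0231 = 84.0 dB

84.0


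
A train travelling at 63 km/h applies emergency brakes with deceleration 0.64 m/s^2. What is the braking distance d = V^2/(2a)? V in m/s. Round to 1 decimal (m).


Convert speed: V = 63 / 3.6 = 17.5 m/s
V^2 = 306.25
d = 306.25 / (2 * 0.64)
d = 306.25 / 1.28
d = 239.3 m

239.3


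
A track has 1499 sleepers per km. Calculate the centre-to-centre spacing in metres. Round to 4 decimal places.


Spacing = 1000 m / number of sleepers
Spacing = 1000 / 1499
Spacing = 0.6671 m

0.6671


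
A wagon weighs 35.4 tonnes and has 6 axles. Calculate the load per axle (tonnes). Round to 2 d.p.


Load per axle = total weight / number of axles
Load = 35.4 / 6
Load = 5.90 tonnes

5.90


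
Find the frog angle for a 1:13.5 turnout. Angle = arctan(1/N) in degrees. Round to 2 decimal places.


1/N = 1/13.5 = 0.074074
angle = arctan(0.074074) = 0.073939 rad
angle = 0.073939 * 180/pi = 4.24 degrees

4.24


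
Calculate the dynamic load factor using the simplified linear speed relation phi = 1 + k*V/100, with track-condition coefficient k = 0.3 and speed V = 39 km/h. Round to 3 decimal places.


phi = 1 + k * V / 100
phi = 1 + 0.3 * 39 / 100
phi = 1 + 0.117
phi = 1.117

1.117


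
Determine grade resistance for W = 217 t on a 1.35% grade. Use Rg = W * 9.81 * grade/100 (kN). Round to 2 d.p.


Rg = W * 9.81 * grade / 100
Rg = 217 * 9.81 * 1.35 / 100
Rg = 2128.77 * 0.0135
Rg = 28.74 kN

28.74


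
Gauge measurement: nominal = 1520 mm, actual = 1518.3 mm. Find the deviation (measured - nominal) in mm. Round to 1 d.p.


Deviation = measured - nominal
Deviation = 1518.3 - 1520
Deviation = -1.7 mm

-1.7


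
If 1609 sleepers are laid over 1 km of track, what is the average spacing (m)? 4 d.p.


Spacing = 1000 m / number of sleepers
Spacing = 1000 / 1609
Spacing = 0.6215 m

0.6215


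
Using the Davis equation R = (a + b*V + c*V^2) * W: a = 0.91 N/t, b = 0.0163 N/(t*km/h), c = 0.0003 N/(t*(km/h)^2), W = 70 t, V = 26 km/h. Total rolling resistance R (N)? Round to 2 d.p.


b*V = 0.0163 * 26 = 0.4238
c*V^2 = 0.0003 * 676 = 0.2028
R_per_t = 0.91 + 0.4238 + 0.2028 = 1.5366 N/t
R_total = 1.5366 * 70 = 107.56 N

107.56


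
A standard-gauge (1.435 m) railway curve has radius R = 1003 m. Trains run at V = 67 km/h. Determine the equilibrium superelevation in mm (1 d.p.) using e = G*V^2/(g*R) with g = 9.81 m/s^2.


Convert speed: V = 67 / 3.6 = 18.6111 m/s
Apply formula: e = 1.435 * 18.6111^2 / (9.81 * 1003)
e = 1.435 * 346.3735 / 9839.43
e = 0.050516 m = 50.5 mm

50.5


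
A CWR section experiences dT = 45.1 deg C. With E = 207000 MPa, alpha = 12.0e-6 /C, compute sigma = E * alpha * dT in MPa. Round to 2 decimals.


sigma = E * alpha * dT
sigma = 207000 * 12.0e-6 * 45.1
sigma = 2.484 * 45.1
sigma = 112.03 MPa

112.03


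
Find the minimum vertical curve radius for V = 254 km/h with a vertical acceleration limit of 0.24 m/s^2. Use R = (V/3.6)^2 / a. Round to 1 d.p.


Convert speed: V = 254 / 3.6 = 70.5556 m/s
V^2 = 4978.0864 m^2/s^2
R_v = 4978.0864 / 0.24
R_v = 20742.0 m

20742.0


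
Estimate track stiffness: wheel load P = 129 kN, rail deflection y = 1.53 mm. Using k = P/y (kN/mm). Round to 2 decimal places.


Track stiffness k = P / y
k = 129 / 1.53
k = 84.31 kN/mm

84.31


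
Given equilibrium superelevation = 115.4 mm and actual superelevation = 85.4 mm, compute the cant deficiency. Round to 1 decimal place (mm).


Cant deficiency = equilibrium cant - actual cant
CD = 115.4 - 85.4
CD = 30.0 mm

30.0


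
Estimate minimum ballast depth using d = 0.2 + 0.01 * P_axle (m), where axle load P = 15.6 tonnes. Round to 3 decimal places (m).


d = 0.2 + 0.01 * 15.6
d = 0.2 + 0.156
d = 0.356 m

0.356


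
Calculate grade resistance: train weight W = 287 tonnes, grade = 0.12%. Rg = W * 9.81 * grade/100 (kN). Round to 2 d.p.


Rg = W * 9.81 * grade / 100
Rg = 287 * 9.81 * 0.12 / 100
Rg = 2815.47 * 0.0012
Rg = 3.38 kN

3.38


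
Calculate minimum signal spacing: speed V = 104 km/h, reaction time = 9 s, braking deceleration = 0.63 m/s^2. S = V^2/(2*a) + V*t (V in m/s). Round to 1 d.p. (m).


V = 104 / 3.6 = 28.8889 m/s
Braking distance = 28.8889^2 / (2*0.63) = 662.3555 m
Sighting distance = 28.8889 * 9 = 260.0 m
S = 662.3555 + 260.0 = 922.4 m

922.4


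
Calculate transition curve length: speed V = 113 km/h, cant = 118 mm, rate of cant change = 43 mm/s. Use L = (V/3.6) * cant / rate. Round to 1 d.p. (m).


Convert speed: V = 113 / 3.6 = 31.3889 m/s
L = 31.3889 * 118 / 43
L = 3703.8889 / 43
L = 86.1 m

86.1


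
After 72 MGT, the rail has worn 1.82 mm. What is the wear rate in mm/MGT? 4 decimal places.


Wear rate = total wear / cumulative tonnage
Rate = 1.82 / 72
Rate = 0.0253 mm/MGT

0.0253


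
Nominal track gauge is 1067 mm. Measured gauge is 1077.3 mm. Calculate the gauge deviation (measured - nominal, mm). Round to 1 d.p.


Deviation = measured - nominal
Deviation = 1077.3 - 1067
Deviation = 10.3 mm

10.3


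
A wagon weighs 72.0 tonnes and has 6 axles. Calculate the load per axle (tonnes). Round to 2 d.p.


Load per axle = total weight / number of axles
Load = 72.0 / 6
Load = 12.00 tonnes

12.00


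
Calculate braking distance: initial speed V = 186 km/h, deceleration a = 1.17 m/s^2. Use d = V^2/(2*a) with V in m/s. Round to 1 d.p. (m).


Convert speed: V = 186 / 3.6 = 51.6667 m/s
V^2 = 2669.4444
d = 2669.4444 / (2 * 1.17)
d = 2669.4444 / 2.34
d = 1140.8 m

1140.8


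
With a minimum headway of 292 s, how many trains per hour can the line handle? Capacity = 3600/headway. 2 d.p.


Capacity = 3600 / headway
Capacity = 3600 / 292
Capacity = 12.33 trains/hour

12.33
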